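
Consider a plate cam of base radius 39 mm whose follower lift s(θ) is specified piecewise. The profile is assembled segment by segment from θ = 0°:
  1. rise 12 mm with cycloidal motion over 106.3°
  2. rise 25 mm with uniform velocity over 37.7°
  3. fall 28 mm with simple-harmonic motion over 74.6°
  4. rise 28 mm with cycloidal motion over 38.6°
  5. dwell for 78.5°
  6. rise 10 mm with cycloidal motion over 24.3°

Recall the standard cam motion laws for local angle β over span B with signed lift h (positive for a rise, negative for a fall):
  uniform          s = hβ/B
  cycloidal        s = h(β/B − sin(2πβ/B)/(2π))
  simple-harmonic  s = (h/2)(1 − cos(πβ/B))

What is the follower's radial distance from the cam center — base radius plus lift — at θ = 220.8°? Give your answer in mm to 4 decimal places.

seg 1 [0°–106.3°] cycloidal, h=12: full span → s += 12 → s = 12.0000
seg 2 [106.3°–144°] uniform, h=25: full span → s += 25 → s = 37.0000
seg 3 [144°–218.6°] simple-harmonic, h=-28: full span → s += -28 → s = 9.0000
seg 4 [218.6°–257.2°] cycloidal, h=28: θ=220.8° here. β=2.2, B=38.6. 28·(0.0570 − sin(2π·0.0570)/(2π)) = 0.0339 → s = 9.0339
radial distance = base radius + s = 39 + 9.0339 = 48.0339

48.0339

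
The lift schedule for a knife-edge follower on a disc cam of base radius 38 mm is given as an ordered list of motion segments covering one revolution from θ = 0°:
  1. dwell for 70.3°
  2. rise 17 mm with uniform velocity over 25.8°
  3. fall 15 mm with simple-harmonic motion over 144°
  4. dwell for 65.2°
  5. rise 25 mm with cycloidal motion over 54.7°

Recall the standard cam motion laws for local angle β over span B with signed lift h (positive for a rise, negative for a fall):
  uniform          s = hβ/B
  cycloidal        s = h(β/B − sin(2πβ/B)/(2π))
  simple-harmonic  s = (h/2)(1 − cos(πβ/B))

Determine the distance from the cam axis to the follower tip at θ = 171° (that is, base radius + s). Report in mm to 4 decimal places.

seg 1 [0°–70.3°] dwell: s stays 0.0000
seg 2 [70.3°–96.1°] uniform, h=17: full span → s += 17 → s = 17.0000
seg 3 [96.1°–240.1°] simple-harmonic, h=-15: θ=171° here. β=74.9, B=144. -15/2·(1 − cos(π·0.5201)) = -7.9742 → s = 9.0258
radial distance = base radius + s = 38 + 9.0258 = 47.0258

47.0258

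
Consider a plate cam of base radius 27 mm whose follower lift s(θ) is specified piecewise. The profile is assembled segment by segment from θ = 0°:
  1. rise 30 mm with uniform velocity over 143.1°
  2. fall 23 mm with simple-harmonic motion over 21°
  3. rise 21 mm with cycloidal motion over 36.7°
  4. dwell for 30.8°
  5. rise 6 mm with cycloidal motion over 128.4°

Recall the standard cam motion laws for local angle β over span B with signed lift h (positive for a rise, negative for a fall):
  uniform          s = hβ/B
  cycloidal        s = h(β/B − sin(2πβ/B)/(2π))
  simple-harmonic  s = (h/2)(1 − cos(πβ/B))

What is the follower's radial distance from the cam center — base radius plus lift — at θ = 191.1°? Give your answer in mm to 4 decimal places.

seg 1 [0°–143.1°] uniform, h=30: full span → s += 30 → s = 30.0000
seg 2 [143.1°–164.1°] simple-harmonic, h=-23: full span → s += -23 → s = 7.0000
seg 3 [164.1°–200.8°] cycloidal, h=21: θ=191.1° here. β=27, B=36.7. 21·(0.7357 − sin(2π·0.7357)/(2π)) = 18.7784 → s = 25.7784
radial distance = base radius + s = 27 + 25.7784 = 52.7784

52.7784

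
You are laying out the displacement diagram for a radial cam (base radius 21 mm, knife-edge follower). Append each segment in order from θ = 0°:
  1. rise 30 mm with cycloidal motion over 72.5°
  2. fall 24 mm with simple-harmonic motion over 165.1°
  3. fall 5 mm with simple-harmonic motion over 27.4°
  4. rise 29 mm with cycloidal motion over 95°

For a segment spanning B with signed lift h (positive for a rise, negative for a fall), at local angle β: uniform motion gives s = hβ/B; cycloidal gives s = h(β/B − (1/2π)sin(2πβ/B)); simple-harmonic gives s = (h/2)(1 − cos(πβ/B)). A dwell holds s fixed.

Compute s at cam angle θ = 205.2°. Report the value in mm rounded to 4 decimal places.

seg 1 [0°–72.5°] cycloidal, h=30: full span → s += 30 → s = 30.0000
seg 2 [72.5°–237.6°] simple-harmonic, h=-24: θ=205.2° here. β=132.7, B=165.1. -24/2·(1 − cos(π·0.8038)) = -21.7907 → s = 8.2093

8.2093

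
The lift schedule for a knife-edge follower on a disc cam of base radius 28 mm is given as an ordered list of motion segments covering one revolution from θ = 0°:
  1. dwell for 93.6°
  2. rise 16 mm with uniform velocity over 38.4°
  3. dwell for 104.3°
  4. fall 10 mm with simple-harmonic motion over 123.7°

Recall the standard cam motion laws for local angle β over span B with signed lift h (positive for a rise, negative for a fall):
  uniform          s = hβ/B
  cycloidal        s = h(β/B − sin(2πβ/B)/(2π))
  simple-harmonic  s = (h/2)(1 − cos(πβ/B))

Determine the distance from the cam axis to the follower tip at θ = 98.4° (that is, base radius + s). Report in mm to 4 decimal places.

seg 1 [0°–93.6°] dwell: s stays 0.0000
seg 2 [93.6°–132°] uniform, h=16: θ=98.4° here. β=4.8, B=38.4. 16·4.8/38.4 = 2.0000 → s = 2.0000
radial distance = base radius + s = 28 + 2.0000 = 30.0000

30.0000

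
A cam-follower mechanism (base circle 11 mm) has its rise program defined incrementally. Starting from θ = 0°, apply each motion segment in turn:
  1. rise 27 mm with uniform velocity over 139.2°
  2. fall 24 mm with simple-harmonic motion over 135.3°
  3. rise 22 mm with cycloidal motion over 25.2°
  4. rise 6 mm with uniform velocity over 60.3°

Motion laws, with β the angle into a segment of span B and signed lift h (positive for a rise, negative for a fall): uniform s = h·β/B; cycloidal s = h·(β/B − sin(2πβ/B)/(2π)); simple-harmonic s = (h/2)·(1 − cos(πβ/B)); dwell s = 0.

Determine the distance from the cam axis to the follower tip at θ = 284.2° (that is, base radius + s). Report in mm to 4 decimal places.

seg 1 [0°–139.2°] uniform, h=27: full span → s += 27 → s = 27.0000
seg 2 [139.2°–274.5°] simple-harmonic, h=-24: full span → s += -24 → s = 3.0000
seg 3 [274.5°–299.7°] cycloidal, h=22: θ=284.2° here. β=9.7, B=25.2. 22·(0.3849 − sin(2π·0.3849)/(2π)) = 6.1514 → s = 9.1514
radial distance = base radius + s = 11 + 9.1514 = 20.1514

20.1514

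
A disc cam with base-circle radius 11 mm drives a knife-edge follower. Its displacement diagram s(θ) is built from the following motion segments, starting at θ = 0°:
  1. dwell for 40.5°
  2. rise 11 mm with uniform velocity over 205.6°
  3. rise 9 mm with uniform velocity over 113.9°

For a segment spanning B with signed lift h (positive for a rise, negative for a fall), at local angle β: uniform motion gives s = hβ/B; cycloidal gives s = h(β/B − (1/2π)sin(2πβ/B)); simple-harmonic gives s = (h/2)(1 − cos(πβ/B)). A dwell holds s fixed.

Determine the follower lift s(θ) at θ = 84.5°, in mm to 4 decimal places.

seg 1 [0°–40.5°] dwell: s stays 0.0000
seg 2 [40.5°–246.1°] uniform, h=11: θ=84.5° here. β=44, B=205.6. 11·44/205.6 = 2.3541 → s = 2.3541

2.3541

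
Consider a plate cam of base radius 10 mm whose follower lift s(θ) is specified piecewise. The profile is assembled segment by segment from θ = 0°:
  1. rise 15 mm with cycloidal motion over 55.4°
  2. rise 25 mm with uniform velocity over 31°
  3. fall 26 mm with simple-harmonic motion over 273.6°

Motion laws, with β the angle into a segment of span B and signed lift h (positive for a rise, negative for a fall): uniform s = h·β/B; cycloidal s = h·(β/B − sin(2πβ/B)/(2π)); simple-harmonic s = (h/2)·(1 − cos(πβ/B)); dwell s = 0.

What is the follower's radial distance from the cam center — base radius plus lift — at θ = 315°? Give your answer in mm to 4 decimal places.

seg 1 [0°–55.4°] cycloidal, h=15: full span → s += 15 → s = 15.0000
seg 2 [55.4°–86.4°] uniform, h=25: full span → s += 25 → s = 40.0000
seg 3 [86.4°–360°] simple-harmonic, h=-26: θ=315° here. β=228.6, B=273.6. -26/2·(1 − cos(π·0.8355)) = -24.3028 → s = 15.6972
radial distance = base radius + s = 10 + 15.6972 = 25.6972

25.6972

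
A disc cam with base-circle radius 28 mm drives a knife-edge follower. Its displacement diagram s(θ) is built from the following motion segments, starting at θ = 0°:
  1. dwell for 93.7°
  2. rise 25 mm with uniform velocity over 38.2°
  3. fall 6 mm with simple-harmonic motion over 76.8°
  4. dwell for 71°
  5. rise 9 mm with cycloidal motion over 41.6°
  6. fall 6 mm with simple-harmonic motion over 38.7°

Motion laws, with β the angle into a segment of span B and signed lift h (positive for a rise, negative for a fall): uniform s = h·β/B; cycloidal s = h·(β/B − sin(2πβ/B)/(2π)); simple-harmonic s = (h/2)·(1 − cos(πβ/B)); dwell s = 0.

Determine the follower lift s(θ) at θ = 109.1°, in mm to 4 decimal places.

seg 1 [0°–93.7°] dwell: s stays 0.0000
seg 2 [93.7°–131.9°] uniform, h=25: θ=109.1° here. β=15.4, B=38.2. 25·15.4/38.2 = 10.0785 → s = 10.0785

10.0785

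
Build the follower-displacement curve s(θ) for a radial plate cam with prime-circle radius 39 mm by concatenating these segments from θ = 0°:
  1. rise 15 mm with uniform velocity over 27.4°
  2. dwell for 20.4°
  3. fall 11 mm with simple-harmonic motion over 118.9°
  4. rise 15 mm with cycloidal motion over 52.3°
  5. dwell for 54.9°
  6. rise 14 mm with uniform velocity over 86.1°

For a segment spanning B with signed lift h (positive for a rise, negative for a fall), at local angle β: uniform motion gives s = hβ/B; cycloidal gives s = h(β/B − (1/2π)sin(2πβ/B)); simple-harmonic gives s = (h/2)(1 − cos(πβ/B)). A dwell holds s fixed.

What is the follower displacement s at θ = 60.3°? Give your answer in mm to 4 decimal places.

seg 1 [0°–27.4°] uniform, h=15: full span → s += 15 → s = 15.0000
seg 2 [27.4°–47.8°] dwell: s stays 15.0000
seg 3 [47.8°–166.7°] simple-harmonic, h=-11: θ=60.3° here. β=12.5, B=118.9. -11/2·(1 − cos(π·0.1051)) = -0.2973 → s = 14.7027

14.7027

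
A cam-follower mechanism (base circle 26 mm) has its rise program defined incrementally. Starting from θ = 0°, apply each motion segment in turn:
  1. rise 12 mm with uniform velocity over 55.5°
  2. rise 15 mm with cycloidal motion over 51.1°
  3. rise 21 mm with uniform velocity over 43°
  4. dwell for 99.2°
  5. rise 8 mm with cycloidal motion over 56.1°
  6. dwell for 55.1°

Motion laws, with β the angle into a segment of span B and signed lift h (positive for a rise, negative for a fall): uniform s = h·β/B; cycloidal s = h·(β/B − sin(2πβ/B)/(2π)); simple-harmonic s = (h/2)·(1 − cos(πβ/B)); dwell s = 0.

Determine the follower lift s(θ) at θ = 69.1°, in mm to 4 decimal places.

seg 1 [0°–55.5°] uniform, h=12: full span → s += 12 → s = 12.0000
seg 2 [55.5°–106.6°] cycloidal, h=15: θ=69.1° here. β=13.6, B=51.1. 15·(0.2661 − sin(2π·0.2661)/(2π)) = 1.6171 → s = 13.6171

13.6171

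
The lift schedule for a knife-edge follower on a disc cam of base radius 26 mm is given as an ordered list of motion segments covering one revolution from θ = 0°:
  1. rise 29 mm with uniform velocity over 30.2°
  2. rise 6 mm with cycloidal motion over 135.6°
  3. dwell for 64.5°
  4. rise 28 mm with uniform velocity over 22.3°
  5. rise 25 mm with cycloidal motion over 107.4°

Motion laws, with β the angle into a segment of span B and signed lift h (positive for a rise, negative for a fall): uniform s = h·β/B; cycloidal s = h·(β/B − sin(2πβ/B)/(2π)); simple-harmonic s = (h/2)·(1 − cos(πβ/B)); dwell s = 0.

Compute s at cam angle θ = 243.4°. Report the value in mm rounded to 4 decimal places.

seg 1 [0°–30.2°] uniform, h=29: full span → s += 29 → s = 29.0000
seg 2 [30.2°–165.8°] cycloidal, h=6: full span → s += 6 → s = 35.0000
seg 3 [165.8°–230.3°] dwell: s stays 35.0000
seg 4 [230.3°–252.6°] uniform, h=28: θ=243.4° here. β=13.1, B=22.3. 28·13.1/22.3 = 16.4484 → s = 51.4484

51.4484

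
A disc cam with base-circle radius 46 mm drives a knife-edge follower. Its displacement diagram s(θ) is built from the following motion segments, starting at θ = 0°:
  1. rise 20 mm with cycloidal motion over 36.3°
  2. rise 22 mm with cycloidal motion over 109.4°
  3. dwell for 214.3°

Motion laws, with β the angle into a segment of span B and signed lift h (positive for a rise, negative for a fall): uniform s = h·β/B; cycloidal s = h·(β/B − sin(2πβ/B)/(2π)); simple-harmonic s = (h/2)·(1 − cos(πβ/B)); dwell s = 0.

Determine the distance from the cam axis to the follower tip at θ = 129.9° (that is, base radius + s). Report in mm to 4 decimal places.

seg 1 [0°–36.3°] cycloidal, h=20: full span → s += 20 → s = 20.0000
seg 2 [36.3°–145.7°] cycloidal, h=22: θ=129.9° here. β=93.6, B=109.4. 22·(0.8556 − sin(2π·0.8556)/(2π)) = 21.5815 → s = 41.5815
radial distance = base radius + s = 46 + 41.5815 = 87.5815

87.5815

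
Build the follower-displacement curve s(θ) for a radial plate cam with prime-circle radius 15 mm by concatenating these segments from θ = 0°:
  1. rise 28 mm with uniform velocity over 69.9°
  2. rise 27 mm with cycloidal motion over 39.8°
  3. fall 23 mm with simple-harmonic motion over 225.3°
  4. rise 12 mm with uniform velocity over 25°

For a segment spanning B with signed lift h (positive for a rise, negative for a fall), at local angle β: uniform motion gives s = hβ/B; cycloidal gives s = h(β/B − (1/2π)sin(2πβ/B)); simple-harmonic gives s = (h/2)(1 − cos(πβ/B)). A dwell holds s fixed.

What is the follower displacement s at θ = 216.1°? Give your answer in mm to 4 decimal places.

seg 1 [0°–69.9°] uniform, h=28: full span → s += 28 → s = 28.0000
seg 2 [69.9°–109.7°] cycloidal, h=27: full span → s += 27 → s = 55.0000
seg 3 [109.7°–335°] simple-harmonic, h=-23: θ=216.1° here. β=106.4, B=225.3. -23/2·(1 − cos(π·0.4723)) = -10.4990 → s = 44.5010

44.5010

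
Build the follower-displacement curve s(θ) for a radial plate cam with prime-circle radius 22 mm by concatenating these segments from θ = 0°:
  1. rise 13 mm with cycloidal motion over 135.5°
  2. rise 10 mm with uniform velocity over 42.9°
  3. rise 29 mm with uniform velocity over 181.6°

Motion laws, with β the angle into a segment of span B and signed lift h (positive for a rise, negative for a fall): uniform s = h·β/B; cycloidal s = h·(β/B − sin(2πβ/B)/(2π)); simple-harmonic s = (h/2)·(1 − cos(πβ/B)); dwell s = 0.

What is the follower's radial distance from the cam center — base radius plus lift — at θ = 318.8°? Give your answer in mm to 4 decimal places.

seg 1 [0°–135.5°] cycloidal, h=13: full span → s += 13 → s = 13.0000
seg 2 [135.5°–178.4°] uniform, h=10: full span → s += 10 → s = 23.0000
seg 3 [178.4°–360°] uniform, h=29: θ=318.8° here. β=140.4, B=181.6. 29·140.4/181.6 = 22.4207 → s = 45.4207
radial distance = base radius + s = 22 + 45.4207 = 67.4207

67.4207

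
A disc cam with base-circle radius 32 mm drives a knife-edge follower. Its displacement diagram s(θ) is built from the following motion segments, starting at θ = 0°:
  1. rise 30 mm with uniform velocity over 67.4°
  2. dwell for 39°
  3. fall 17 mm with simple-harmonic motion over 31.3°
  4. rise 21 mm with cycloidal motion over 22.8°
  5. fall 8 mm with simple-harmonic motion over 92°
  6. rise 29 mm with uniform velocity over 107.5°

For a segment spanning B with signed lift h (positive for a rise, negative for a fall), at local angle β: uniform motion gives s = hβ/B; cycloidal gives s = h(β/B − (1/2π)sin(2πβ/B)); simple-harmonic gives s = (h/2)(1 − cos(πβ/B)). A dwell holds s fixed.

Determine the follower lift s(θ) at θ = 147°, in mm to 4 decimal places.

seg 1 [0°–67.4°] uniform, h=30: full span → s += 30 → s = 30.0000
seg 2 [67.4°–106.4°] dwell: s stays 30.0000
seg 3 [106.4°–137.7°] simple-harmonic, h=-17: full span → s += -17 → s = 13.0000
seg 4 [137.7°–160.5°] cycloidal, h=21: θ=147° here. β=9.3, B=22.8. 21·(0.4079 − sin(2π·0.4079)/(2π)) = 6.7377 → s = 19.7377

19.7377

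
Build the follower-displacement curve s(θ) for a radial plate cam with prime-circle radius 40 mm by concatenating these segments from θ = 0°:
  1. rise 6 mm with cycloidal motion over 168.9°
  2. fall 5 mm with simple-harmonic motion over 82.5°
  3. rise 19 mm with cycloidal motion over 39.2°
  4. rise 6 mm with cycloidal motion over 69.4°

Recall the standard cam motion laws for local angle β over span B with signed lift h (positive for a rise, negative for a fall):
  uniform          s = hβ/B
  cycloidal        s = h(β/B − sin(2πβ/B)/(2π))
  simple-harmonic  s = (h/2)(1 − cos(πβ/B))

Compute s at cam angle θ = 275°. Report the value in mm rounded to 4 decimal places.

seg 1 [0°–168.9°] cycloidal, h=6: full span → s += 6 → s = 6.0000
seg 2 [168.9°–251.4°] simple-harmonic, h=-5: full span → s += -5 → s = 1.0000
seg 3 [251.4°–290.6°] cycloidal, h=19: θ=275° here. β=23.6, B=39.2. 19·(0.6020 − sin(2π·0.6020)/(2π)) = 13.2474 → s = 14.2474

14.2474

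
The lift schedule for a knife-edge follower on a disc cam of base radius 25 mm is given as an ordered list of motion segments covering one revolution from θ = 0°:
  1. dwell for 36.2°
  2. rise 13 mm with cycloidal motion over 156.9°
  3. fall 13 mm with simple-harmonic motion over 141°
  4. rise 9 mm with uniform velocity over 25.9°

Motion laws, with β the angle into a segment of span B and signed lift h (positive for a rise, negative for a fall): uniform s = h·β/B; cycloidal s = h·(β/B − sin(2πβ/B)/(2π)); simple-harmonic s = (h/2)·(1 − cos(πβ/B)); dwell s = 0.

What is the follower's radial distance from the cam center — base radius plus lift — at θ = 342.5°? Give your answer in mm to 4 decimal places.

seg 1 [0°–36.2°] dwell: s stays 0.0000
seg 2 [36.2°–193.1°] cycloidal, h=13: full span → s += 13 → s = 13.0000
seg 3 [193.1°–334.1°] simple-harmonic, h=-13: full span → s += -13 → s = 0.0000
seg 4 [334.1°–360°] uniform, h=9: θ=342.5° here. β=8.4, B=25.9. 9·8.4/25.9 = 2.9189 → s = 2.9189
radial distance = base radius + s = 25 + 2.9189 = 27.9189

27.9189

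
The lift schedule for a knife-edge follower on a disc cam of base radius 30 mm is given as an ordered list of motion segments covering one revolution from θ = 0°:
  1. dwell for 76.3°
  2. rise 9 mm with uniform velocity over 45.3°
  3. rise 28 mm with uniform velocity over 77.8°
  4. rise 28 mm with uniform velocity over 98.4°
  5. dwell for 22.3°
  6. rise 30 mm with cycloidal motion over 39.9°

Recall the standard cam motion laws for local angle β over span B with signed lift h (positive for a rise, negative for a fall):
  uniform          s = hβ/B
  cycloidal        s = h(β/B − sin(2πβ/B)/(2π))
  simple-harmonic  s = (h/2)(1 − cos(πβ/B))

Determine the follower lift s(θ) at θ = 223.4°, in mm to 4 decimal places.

seg 1 [0°–76.3°] dwell: s stays 0.0000
seg 2 [76.3°–121.6°] uniform, h=9: full span → s += 9 → s = 9.0000
seg 3 [121.6°–199.4°] uniform, h=28: full span → s += 28 → s = 37.0000
seg 4 [199.4°–297.8°] uniform, h=28: θ=223.4° here. β=24, B=98.4. 28·24/98.4 = 6.8293 → s = 43.8293

43.8293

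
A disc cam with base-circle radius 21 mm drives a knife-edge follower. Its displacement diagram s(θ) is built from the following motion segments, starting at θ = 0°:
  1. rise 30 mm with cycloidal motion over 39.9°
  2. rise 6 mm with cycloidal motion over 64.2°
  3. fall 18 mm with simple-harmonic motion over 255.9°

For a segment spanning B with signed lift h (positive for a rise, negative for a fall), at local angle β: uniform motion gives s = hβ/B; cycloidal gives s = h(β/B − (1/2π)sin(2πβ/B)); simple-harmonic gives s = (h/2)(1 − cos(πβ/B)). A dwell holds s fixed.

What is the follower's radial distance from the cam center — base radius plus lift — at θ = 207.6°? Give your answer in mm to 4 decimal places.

seg 1 [0°–39.9°] cycloidal, h=30: full span → s += 30 → s = 30.0000
seg 2 [39.9°–104.1°] cycloidal, h=6: full span → s += 6 → s = 36.0000
seg 3 [104.1°–360°] simple-harmonic, h=-18: θ=207.6° here. β=103.5, B=255.9. -18/2·(1 − cos(π·0.4045)) = -6.3389 → s = 29.6611
radial distance = base radius + s = 21 + 29.6611 = 50.6611

50.6611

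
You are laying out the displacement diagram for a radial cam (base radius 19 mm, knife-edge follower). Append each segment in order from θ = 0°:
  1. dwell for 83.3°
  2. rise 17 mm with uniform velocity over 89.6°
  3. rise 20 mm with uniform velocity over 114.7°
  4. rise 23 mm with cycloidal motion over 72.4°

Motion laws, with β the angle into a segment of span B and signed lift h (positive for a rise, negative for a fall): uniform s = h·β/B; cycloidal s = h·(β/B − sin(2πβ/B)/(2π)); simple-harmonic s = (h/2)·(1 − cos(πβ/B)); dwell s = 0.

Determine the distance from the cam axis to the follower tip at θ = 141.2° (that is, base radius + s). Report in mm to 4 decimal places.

seg 1 [0°–83.3°] dwell: s stays 0.0000
seg 2 [83.3°–172.9°] uniform, h=17: θ=141.2° here. β=57.9, B=89.6. 17·57.9/89.6 = 10.9855 → s = 10.9855
radial distance = base radius + s = 19 + 10.9855 = 29.9855

29.9855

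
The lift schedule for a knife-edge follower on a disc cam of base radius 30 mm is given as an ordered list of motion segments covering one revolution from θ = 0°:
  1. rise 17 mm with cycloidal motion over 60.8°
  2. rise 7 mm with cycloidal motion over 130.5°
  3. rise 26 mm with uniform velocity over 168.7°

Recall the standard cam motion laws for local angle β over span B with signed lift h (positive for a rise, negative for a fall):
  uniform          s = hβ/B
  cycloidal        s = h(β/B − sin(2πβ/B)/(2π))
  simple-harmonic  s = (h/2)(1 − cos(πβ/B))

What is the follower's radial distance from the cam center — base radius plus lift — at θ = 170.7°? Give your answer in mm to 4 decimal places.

seg 1 [0°–60.8°] cycloidal, h=17: full span → s += 17 → s = 17.0000
seg 2 [60.8°–191.3°] cycloidal, h=7: θ=170.7° here. β=109.9, B=130.5. 7·(0.8421 − sin(2π·0.8421)/(2π)) = 6.8275 → s = 23.8275
radial distance = base radius + s = 30 + 23.8275 = 53.8275

53.8275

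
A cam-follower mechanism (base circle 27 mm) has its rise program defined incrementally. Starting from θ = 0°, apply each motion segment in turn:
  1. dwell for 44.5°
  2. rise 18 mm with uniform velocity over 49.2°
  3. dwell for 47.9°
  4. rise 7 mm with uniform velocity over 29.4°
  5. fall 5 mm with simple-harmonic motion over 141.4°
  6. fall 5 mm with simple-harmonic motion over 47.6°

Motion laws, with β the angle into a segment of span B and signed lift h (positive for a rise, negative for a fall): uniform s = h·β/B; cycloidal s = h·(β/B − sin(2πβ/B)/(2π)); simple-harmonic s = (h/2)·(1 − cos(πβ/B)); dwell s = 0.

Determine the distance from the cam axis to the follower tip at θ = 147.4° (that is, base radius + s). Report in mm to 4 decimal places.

seg 1 [0°–44.5°] dwell: s stays 0.0000
seg 2 [44.5°–93.7°] uniform, h=18: full span → s += 18 → s = 18.0000
seg 3 [93.7°–141.6°] dwell: s stays 18.0000
seg 4 [141.6°–171°] uniform, h=7: θ=147.4° here. β=5.8, B=29.4. 7·5.8/29.4 = 1.3810 → s = 19.3810
radial distance = base radius + s = 27 + 19.3810 = 46.3810

46.3810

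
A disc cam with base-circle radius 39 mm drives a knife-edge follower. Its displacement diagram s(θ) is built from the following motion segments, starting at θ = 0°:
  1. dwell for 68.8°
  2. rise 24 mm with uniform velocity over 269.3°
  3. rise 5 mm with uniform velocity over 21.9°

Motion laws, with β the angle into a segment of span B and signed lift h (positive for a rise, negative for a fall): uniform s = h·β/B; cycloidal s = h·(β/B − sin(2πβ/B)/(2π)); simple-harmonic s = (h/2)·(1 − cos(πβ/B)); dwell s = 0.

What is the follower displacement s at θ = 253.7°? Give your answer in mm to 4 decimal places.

seg 1 [0°–68.8°] dwell: s stays 0.0000
seg 2 [68.8°–338.1°] uniform, h=24: θ=253.7° here. β=184.9, B=269.3. 24·184.9/269.3 = 16.4783 → s = 16.4783

16.4783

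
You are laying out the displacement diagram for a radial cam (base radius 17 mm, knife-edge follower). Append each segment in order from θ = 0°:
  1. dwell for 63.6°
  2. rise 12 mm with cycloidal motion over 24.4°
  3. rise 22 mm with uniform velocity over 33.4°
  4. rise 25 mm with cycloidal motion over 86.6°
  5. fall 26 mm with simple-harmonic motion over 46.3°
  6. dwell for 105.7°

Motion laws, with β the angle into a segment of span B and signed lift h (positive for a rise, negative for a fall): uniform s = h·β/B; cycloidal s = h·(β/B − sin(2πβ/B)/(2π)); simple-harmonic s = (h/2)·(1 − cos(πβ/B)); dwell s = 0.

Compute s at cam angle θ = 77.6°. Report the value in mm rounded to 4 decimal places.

seg 1 [0°–63.6°] dwell: s stays 0.0000
seg 2 [63.6°–88°] cycloidal, h=12: θ=77.6° here. β=14, B=24.4. 12·(0.5738 − sin(2π·0.5738)/(2π)) = 7.7391 → s = 7.7391

7.7391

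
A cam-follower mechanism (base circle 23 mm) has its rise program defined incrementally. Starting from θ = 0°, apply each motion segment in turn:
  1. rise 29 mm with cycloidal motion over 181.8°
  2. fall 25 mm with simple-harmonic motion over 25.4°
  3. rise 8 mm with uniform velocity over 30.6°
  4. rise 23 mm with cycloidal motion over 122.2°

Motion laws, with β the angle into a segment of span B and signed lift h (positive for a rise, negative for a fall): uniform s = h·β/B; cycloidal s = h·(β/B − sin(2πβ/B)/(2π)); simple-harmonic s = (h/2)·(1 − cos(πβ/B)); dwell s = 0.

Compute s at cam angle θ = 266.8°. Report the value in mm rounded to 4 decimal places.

seg 1 [0°–181.8°] cycloidal, h=29: full span → s += 29 → s = 29.0000
seg 2 [181.8°–207.2°] simple-harmonic, h=-25: full span → s += -25 → s = 4.0000
seg 3 [207.2°–237.8°] uniform, h=8: full span → s += 8 → s = 12.0000
seg 4 [237.8°–360°] cycloidal, h=23: θ=266.8° here. β=29, B=122.2. 23·(0.2373 − sin(2π·0.2373)/(2π)) = 1.8093 → s = 13.8093

13.8093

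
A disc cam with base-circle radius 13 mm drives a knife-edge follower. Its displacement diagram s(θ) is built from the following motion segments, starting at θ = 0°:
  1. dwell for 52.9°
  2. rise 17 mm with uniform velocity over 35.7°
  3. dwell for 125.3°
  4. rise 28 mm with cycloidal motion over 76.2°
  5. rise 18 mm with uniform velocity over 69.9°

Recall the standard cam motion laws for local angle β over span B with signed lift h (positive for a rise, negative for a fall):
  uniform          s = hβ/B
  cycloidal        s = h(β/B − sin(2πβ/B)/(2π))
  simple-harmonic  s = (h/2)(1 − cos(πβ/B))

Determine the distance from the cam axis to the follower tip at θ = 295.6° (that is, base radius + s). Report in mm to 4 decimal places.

seg 1 [0°–52.9°] dwell: s stays 0.0000
seg 2 [52.9°–88.6°] uniform, h=17: full span → s += 17 → s = 17.0000
seg 3 [88.6°–213.9°] dwell: s stays 17.0000
seg 4 [213.9°–290.1°] cycloidal, h=28: full span → s += 28 → s = 45.0000
seg 5 [290.1°–360°] uniform, h=18: θ=295.6° here. β=5.5, B=69.9. 18·5.5/69.9 = 1.4163 → s = 46.4163
radial distance = base radius + s = 13 + 46.4163 = 59.4163

59.4163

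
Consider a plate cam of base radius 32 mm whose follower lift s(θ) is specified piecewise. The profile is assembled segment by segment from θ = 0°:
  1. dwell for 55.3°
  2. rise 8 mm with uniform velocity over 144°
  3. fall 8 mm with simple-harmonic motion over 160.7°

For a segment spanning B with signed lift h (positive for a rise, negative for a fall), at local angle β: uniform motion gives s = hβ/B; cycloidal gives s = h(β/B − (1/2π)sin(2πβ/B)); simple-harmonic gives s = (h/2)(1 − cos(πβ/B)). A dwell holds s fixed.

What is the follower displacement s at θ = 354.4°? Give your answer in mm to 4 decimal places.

seg 1 [0°–55.3°] dwell: s stays 0.0000
seg 2 [55.3°–199.3°] uniform, h=8: full span → s += 8 → s = 8.0000
seg 3 [199.3°–360°] simple-harmonic, h=-8: θ=354.4° here. β=155.1, B=160.7. -8/2·(1 − cos(π·0.9652)) = -7.9761 → s = 0.0239

0.0239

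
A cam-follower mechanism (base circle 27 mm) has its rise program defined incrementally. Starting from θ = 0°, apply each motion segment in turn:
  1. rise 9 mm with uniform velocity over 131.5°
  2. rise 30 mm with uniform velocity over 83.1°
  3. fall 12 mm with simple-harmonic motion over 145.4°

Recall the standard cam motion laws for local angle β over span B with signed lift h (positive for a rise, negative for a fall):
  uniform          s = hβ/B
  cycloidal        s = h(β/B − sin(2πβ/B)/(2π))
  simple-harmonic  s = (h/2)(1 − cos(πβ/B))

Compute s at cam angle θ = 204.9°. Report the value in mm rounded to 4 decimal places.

seg 1 [0°–131.5°] uniform, h=9: full span → s += 9 → s = 9.0000
seg 2 [131.5°–214.6°] uniform, h=30: θ=204.9° here. β=73.4, B=83.1. 30·73.4/83.1 = 26.4982 → s = 35.4982

35.4982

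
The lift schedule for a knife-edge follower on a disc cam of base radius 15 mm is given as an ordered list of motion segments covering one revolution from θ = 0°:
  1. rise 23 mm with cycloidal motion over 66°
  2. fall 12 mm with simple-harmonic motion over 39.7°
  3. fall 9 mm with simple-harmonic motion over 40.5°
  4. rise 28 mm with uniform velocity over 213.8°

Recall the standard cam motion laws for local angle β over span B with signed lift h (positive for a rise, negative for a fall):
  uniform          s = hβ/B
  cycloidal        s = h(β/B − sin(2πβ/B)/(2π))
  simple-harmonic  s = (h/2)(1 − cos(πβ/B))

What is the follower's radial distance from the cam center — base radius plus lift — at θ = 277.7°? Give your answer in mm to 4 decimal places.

seg 1 [0°–66°] cycloidal, h=23: full span → s += 23 → s = 23.0000
seg 2 [66°–105.7°] simple-harmonic, h=-12: full span → s += -12 → s = 11.0000
seg 3 [105.7°–146.2°] simple-harmonic, h=-9: full span → s += -9 → s = 2.0000
seg 4 [146.2°–360°] uniform, h=28: θ=277.7° here. β=131.5, B=213.8. 28·131.5/213.8 = 17.2217 → s = 19.2217
radial distance = base radius + s = 15 + 19.2217 = 34.2217

34.2217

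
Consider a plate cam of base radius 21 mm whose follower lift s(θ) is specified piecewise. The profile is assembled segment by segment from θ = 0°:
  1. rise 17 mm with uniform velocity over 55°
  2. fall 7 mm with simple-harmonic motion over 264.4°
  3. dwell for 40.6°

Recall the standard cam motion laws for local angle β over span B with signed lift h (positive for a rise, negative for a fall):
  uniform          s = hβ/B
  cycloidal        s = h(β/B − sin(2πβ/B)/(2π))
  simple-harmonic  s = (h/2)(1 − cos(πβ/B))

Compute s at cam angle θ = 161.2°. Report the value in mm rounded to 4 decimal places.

seg 1 [0°–55°] uniform, h=17: full span → s += 17 → s = 17.0000
seg 2 [55°–319.4°] simple-harmonic, h=-7: θ=161.2° here. β=106.2, B=264.4. -7/2·(1 − cos(π·0.4017)) = -2.4359 → s = 14.5641

14.5641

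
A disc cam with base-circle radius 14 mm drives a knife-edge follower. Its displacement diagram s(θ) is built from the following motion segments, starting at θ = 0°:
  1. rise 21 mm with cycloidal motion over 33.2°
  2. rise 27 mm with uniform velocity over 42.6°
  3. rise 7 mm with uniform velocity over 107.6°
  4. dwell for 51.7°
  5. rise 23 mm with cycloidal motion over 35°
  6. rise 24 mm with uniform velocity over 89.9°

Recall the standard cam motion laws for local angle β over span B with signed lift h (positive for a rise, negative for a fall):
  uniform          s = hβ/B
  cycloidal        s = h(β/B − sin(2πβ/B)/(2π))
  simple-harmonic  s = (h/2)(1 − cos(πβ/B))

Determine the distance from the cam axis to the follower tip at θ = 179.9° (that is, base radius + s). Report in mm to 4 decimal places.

seg 1 [0°–33.2°] cycloidal, h=21: full span → s += 21 → s = 21.0000
seg 2 [33.2°–75.8°] uniform, h=27: full span → s += 27 → s = 48.0000
seg 3 [75.8°–183.4°] uniform, h=7: θ=179.9° here. β=104.1, B=107.6. 7·104.1/107.6 = 6.7723 → s = 54.7723
radial distance = base radius + s = 14 + 54.7723 = 68.7723

68.7723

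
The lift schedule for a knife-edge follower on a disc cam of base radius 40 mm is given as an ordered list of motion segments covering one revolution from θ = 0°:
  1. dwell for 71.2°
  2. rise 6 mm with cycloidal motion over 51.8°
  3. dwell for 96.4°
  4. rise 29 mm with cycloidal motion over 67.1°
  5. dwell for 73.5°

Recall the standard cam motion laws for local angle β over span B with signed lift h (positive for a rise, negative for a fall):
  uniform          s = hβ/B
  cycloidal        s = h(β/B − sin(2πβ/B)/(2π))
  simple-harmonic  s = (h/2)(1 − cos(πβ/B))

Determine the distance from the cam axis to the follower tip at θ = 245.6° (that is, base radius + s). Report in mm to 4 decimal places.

seg 1 [0°–71.2°] dwell: s stays 0.0000
seg 2 [71.2°–123°] cycloidal, h=6: full span → s += 6 → s = 6.0000
seg 3 [123°–219.4°] dwell: s stays 6.0000
seg 4 [219.4°–286.5°] cycloidal, h=29: θ=245.6° here. β=26.2, B=67.1. 29·(0.3905 − sin(2π·0.3905)/(2π)) = 8.3917 → s = 14.3917
radial distance = base radius + s = 40 + 14.3917 = 54.3917

54.3917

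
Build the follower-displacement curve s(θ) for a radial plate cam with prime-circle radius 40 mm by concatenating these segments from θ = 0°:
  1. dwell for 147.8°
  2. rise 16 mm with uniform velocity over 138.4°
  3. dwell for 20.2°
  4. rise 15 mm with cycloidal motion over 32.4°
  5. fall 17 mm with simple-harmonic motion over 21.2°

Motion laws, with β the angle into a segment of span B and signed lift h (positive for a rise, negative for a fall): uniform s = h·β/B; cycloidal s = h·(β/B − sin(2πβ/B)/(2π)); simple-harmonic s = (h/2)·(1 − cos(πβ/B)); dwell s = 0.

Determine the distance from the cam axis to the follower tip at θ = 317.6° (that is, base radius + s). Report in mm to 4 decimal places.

seg 1 [0°–147.8°] dwell: s stays 0.0000
seg 2 [147.8°–286.2°] uniform, h=16: full span → s += 16 → s = 16.0000
seg 3 [286.2°–306.4°] dwell: s stays 16.0000
seg 4 [306.4°–338.8°] cycloidal, h=15: θ=317.6° here. β=11.2, B=32.4. 15·(0.3457 − sin(2π·0.3457)/(2π)) = 3.2164 → s = 19.2164
radial distance = base radius + s = 40 + 19.2164 = 59.2164

59.2164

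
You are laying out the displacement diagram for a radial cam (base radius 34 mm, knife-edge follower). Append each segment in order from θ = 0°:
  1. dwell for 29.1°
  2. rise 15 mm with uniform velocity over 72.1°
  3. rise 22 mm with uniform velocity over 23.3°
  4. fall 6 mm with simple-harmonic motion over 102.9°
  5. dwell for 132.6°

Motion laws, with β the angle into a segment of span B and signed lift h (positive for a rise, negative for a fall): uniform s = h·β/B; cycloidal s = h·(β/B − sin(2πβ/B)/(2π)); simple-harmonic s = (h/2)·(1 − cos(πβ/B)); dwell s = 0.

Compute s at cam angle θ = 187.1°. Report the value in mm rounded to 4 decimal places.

seg 1 [0°–29.1°] dwell: s stays 0.0000
seg 2 [29.1°–101.2°] uniform, h=15: full span → s += 15 → s = 15.0000
seg 3 [101.2°–124.5°] uniform, h=22: full span → s += 22 → s = 37.0000
seg 4 [124.5°–227.4°] simple-harmonic, h=-6: θ=187.1° here. β=62.6, B=102.9. -6/2·(1 − cos(π·0.6084)) = -4.0016 → s = 32.9984

32.9984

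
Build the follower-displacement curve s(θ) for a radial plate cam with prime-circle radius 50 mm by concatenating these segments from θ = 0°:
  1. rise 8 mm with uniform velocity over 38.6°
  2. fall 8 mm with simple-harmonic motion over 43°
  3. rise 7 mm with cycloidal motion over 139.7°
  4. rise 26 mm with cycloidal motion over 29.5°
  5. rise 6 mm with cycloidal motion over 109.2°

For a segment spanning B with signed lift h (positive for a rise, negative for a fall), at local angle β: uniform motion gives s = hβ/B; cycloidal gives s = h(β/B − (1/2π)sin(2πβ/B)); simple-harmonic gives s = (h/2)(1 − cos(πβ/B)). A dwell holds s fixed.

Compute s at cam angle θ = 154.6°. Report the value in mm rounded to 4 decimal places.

seg 1 [0°–38.6°] uniform, h=8: full span → s += 8 → s = 8.0000
seg 2 [38.6°–81.6°] simple-harmonic, h=-8: full span → s += -8 → s = 0.0000
seg 3 [81.6°–221.3°] cycloidal, h=7: θ=154.6° here. β=73, B=139.7. 7·(0.5225 − sin(2π·0.5225)/(2π)) = 3.8151 → s = 3.8151

3.8151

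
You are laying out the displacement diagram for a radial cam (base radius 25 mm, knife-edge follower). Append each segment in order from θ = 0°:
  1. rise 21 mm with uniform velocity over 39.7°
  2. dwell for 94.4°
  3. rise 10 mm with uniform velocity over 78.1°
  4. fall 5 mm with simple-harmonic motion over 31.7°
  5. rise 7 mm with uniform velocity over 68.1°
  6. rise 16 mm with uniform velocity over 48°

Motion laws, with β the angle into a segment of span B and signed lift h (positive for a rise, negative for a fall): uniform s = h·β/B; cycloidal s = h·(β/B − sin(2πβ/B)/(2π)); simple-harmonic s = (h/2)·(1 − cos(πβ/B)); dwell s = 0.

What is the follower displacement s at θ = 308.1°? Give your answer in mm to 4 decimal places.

seg 1 [0°–39.7°] uniform, h=21: full span → s += 21 → s = 21.0000
seg 2 [39.7°–134.1°] dwell: s stays 21.0000
seg 3 [134.1°–212.2°] uniform, h=10: full span → s += 10 → s = 31.0000
seg 4 [212.2°–243.9°] simple-harmonic, h=-5: full span → s += -5 → s = 26.0000
seg 5 [243.9°–312°] uniform, h=7: θ=308.1° here. β=64.2, B=68.1. 7·64.2/68.1 = 6.5991 → s = 32.5991

32.5991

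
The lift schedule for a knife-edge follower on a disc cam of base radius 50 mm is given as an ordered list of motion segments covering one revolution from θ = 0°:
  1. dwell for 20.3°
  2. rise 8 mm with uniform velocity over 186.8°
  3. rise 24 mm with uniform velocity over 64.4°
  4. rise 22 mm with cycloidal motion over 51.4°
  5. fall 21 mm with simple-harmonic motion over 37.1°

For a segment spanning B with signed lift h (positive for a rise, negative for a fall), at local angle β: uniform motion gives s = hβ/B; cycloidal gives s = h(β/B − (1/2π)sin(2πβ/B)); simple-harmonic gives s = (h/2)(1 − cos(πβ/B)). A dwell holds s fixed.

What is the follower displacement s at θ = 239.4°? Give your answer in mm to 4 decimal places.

seg 1 [0°–20.3°] dwell: s stays 0.0000
seg 2 [20.3°–207.1°] uniform, h=8: full span → s += 8 → s = 8.0000
seg 3 [207.1°–271.5°] uniform, h=24: θ=239.4° here. β=32.3, B=64.4. 24·32.3/64.4 = 12.0373 → s = 20.0373

20.0373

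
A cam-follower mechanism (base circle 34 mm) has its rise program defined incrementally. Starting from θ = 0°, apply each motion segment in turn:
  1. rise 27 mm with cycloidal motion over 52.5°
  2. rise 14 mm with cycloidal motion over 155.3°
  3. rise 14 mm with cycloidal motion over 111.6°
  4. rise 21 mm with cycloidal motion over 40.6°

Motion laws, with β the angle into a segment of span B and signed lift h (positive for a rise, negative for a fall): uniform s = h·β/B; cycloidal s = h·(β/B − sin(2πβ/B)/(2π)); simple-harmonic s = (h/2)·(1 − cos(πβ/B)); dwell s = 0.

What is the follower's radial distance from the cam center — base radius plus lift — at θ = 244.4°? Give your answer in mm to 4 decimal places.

seg 1 [0°–52.5°] cycloidal, h=27: full span → s += 27 → s = 27.0000
seg 2 [52.5°–207.8°] cycloidal, h=14: full span → s += 14 → s = 41.0000
seg 3 [207.8°–319.4°] cycloidal, h=14: θ=244.4° here. β=36.6, B=111.6. 14·(0.3280 − sin(2π·0.3280)/(2π)) = 2.6252 → s = 43.6252
radial distance = base radius + s = 34 + 43.6252 = 77.6252

77.6252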